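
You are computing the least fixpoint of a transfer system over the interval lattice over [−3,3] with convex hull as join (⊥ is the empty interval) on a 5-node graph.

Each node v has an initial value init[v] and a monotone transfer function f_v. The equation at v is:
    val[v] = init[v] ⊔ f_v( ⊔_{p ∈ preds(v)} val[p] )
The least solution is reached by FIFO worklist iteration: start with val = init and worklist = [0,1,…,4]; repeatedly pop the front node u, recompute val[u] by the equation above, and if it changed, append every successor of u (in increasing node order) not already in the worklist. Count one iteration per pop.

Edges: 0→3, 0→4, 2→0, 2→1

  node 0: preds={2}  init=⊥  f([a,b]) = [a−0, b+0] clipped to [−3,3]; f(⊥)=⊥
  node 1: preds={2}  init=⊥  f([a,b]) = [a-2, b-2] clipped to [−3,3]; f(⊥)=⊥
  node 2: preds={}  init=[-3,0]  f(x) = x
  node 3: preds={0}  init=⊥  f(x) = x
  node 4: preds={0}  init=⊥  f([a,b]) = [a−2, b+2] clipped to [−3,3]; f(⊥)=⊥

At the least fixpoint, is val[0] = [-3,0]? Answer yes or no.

yes

Trace (5 dequeues):
  [1] u=0 | in [-3,0] | out [-3,0] | prev ⊥ | push {}
  [2] u=1 | in [-3,0] | out [-3,-2] | prev ⊥ | push {}
  [3] u=2 | in ⊥ | out [-3,0] | ==
  [4] u=3 | in [-3,0] | out [-3,0] | prev ⊥ | push {}
  [5] u=4 | in [-3,0] | out [-3,2] | prev ⊥ | push {}

Converged values:
  [0] [-3,0]
  [1] [-3,-2]
  [2] [-3,0]
  [3] [-3,0]
  [4] [-3,2]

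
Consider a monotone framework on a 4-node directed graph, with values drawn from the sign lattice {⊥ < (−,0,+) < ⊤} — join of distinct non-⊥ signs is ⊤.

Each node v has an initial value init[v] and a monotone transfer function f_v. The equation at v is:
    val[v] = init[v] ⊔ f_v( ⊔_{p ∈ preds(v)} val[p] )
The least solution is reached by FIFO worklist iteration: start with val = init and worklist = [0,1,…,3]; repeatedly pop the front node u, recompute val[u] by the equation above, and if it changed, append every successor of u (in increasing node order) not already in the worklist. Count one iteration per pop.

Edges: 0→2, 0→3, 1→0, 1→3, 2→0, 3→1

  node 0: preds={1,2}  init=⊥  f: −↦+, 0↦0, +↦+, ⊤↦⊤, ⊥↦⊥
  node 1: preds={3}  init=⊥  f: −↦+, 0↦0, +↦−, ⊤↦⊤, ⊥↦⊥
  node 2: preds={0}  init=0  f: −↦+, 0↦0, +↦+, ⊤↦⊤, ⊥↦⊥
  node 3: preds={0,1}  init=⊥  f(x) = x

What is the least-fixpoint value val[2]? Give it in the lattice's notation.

Trace (7 dequeues):
  [1] u=0 | in 0 | out 0 | prev ⊥ | push {}
  [2] u=1 | in ⊥ | out ⊥ | ==
  [3] u=2 | in 0 | out 0 | ==
  [4] u=3 | in 0 | out 0 | prev ⊥ | push {1}
  [5] u=1 | in 0 | out 0 | prev ⊥ | push {0,3}
  [6] u=0 | in 0 | out 0 | ==
  [7] u=3 | in 0 | out 0 | ==

Converged values:
  [0] 0
  [1] 0
  [2] 0
  [3] 0

0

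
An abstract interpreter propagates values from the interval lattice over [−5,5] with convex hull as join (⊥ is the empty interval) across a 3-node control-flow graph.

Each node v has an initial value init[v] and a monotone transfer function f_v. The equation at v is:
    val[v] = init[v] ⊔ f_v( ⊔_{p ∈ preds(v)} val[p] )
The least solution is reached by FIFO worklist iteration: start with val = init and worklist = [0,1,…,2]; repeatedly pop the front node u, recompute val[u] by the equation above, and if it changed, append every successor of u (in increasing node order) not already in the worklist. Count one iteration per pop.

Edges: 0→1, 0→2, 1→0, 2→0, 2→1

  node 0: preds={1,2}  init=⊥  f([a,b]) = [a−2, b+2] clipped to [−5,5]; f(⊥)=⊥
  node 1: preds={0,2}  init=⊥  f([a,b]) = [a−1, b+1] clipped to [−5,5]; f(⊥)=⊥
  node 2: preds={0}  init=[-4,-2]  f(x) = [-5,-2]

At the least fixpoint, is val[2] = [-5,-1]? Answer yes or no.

Iteration log — 10 steps:
  step 1. node 0  ⊔preds=[-4,-2]  new=[-5,0]  old=⊥  +wl: 
  step 2. node 1  ⊔preds=[-5,0]  new=[-5,1]  old=⊥  +wl: 0
  step 3. node 2  ⊔preds=[-5,0]  new=[-5,-2]  old=[-4,-2]  +wl: 1
  step 4. node 0  ⊔preds=[-5,1]  new=[-5,3]  old=[-5,0]  +wl: 2
  step 5. node 1  ⊔preds=[-5,3]  new=[-5,4]  old=[-5,1]  +wl: 0
  step 6. node 2  ⊔preds=[-5,3]  new=[-5,-2]  stable
  step 7. node 0  ⊔preds=[-5,4]  new=[-5,5]  old=[-5,3]  +wl: 1,2
  step 8. node 1  ⊔preds=[-5,5]  new=[-5,5]  old=[-5,4]  +wl: 0
  step 9. node 2  ⊔preds=[-5,5]  new=[-5,-2]  stable
  step 10. node 0  ⊔preds=[-5,5]  new=[-5,5]  stable

Least fixpoint reached:
  node 0: [-5,5]
  node 1: [-5,5]
  node 2: [-5,-2]

no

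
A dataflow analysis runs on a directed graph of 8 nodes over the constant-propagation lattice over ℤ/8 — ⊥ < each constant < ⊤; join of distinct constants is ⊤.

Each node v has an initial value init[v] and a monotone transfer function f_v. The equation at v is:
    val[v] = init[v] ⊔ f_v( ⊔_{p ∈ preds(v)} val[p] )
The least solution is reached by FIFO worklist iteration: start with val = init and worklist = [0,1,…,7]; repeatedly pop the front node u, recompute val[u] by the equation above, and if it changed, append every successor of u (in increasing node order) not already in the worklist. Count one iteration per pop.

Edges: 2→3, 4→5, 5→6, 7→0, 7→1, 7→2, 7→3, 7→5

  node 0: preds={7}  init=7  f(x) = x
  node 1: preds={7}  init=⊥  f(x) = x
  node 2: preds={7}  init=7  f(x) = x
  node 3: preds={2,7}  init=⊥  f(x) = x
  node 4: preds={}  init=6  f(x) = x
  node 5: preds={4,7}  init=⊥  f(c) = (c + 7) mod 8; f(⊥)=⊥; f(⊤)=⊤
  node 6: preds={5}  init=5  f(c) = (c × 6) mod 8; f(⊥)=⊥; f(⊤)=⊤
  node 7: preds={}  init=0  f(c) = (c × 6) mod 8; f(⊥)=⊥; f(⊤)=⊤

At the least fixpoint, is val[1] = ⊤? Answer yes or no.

Trace (8 dequeues):
  [1] u=0 | in 0 | out ⊤ | prev 7 | push {}
  [2] u=1 | in 0 | out 0 | prev ⊥ | push {}
  [3] u=2 | in 0 | out ⊤ | prev 7 | push {}
  [4] u=3 | in ⊤ | out ⊤ | prev ⊥ | push {}
  [5] u=4 | in ⊥ | out 6 | ==
  [6] u=5 | in ⊤ | out ⊤ | prev ⊥ | push {}
  [7] u=6 | in ⊤ | out ⊤ | prev 5 | push {}
  [8] u=7 | in ⊥ | out 0 | ==

Converged values:
  [0] ⊤
  [1] 0
  [2] ⊤
  [3] ⊤
  [4] 6
  [5] ⊤
  [6] ⊤
  [7] 0

no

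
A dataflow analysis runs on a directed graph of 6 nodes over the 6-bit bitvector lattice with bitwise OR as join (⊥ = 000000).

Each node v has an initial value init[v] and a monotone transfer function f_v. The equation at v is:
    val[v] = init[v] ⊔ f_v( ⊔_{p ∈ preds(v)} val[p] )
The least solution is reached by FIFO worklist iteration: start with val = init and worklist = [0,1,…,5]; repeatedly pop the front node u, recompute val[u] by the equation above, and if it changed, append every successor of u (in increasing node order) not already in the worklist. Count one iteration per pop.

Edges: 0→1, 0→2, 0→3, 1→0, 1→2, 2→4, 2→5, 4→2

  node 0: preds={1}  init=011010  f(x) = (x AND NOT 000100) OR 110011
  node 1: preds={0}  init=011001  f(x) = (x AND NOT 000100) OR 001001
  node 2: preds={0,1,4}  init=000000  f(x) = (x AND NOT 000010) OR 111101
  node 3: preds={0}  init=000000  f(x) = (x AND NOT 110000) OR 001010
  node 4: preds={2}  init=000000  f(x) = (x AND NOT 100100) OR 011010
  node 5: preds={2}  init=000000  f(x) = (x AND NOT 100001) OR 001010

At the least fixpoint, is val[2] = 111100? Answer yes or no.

no

Worklist (8 pops):
  #1 pop 0: in=011001 → 111011 (was 011010); enqueue []
  #2 pop 1: in=111011 → 111011 (was 011001); enqueue [0]
  #3 pop 2: in=111011 → 111101 (was 000000); enqueue []
  #4 pop 3: in=111011 → 001011 (was 000000); enqueue []
  #5 pop 4: in=111101 → 011011 (was 000000); enqueue [2]
  #6 pop 5: in=111101 → 011110 (was 000000); enqueue []
  #7 pop 0: in=111011 → 111011 (no change)
  #8 pop 2: in=111011 → 111101 (no change)

Fixpoint:
  val[0] = 111011
  val[1] = 111011
  val[2] = 111101
  val[3] = 001011
  val[4] = 011011
  val[5] = 011110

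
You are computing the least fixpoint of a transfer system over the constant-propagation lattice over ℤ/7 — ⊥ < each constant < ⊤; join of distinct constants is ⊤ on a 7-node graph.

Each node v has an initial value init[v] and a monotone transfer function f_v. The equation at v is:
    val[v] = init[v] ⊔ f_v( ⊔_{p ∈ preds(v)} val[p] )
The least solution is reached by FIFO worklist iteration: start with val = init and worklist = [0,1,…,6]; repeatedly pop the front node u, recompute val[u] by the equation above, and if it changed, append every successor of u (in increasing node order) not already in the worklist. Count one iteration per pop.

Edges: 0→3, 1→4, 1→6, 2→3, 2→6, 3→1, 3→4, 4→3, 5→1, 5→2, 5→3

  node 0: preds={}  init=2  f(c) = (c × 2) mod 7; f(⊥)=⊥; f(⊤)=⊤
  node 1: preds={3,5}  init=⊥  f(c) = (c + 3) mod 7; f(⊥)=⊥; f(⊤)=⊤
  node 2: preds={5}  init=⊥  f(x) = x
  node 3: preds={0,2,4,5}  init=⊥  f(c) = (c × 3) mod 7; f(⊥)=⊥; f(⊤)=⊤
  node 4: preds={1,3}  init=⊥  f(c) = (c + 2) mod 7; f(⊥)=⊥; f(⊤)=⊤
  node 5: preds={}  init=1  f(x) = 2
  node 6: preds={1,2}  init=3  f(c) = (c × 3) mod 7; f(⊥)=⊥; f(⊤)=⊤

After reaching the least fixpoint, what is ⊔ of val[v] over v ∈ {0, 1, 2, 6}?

⊤

Worklist (13 pops):
  #1 pop 0: in=⊥ → 2 (no change)
  #2 pop 1: in=1 → 4 (was ⊥); enqueue []
  #3 pop 2: in=1 → 1 (was ⊥); enqueue []
  #4 pop 3: in=⊤ → ⊤ (was ⊥); enqueue [1]
  #5 pop 4: in=⊤ → ⊤ (was ⊥); enqueue [3]
  #6 pop 5: in=⊥ → ⊤ (was 1); enqueue [2]
  #7 pop 6: in=⊤ → ⊤ (was 3); enqueue []
  #8 pop 1: in=⊤ → ⊤ (was 4); enqueue [4,6]
  #9 pop 3: in=⊤ → ⊤ (no change)
  #10 pop 2: in=⊤ → ⊤ (was 1); enqueue [3]
  #11 pop 4: in=⊤ → ⊤ (no change)
  #12 pop 6: in=⊤ → ⊤ (no change)
  #13 pop 3: in=⊤ → ⊤ (no change)

Fixpoint:
  val[0] = 2
  val[1] = ⊤
  val[2] = ⊤
  val[3] = ⊤
  val[4] = ⊤
  val[5] = ⊤
  val[6] = ⊤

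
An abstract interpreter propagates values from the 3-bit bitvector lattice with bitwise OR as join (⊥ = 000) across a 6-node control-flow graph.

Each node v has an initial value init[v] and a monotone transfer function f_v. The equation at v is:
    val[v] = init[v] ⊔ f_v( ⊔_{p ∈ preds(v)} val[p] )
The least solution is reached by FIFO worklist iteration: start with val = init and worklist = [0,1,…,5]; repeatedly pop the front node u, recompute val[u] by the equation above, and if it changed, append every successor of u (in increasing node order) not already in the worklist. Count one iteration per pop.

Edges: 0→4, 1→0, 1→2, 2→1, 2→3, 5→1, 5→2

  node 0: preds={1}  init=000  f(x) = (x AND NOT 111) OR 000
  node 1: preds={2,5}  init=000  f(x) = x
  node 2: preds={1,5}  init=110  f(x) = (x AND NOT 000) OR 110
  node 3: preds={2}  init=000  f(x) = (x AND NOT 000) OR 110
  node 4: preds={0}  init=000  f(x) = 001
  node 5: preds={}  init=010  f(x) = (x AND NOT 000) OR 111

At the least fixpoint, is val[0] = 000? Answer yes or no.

Trace (12 dequeues):
  [1] u=0 | in 000 | out 000 | ==
  [2] u=1 | in 110 | out 110 | prev 000 | push {0}
  [3] u=2 | in 110 | out 110 | ==
  [4] u=3 | in 110 | out 110 | prev 000 | push {}
  [5] u=4 | in 000 | out 001 | prev 000 | push {}
  [6] u=5 | in 000 | out 111 | prev 010 | push {1,2}
  [7] u=0 | in 110 | out 000 | ==
  [8] u=1 | in 111 | out 111 | prev 110 | push {0}
  [9] u=2 | in 111 | out 111 | prev 110 | push {1,3}
  [10] u=0 | in 111 | out 000 | ==
  [11] u=1 | in 111 | out 111 | ==
  [12] u=3 | in 111 | out 111 | prev 110 | push {}

Converged values:
  [0] 000
  [1] 111
  [2] 111
  [3] 111
  [4] 001
  [5] 111

yes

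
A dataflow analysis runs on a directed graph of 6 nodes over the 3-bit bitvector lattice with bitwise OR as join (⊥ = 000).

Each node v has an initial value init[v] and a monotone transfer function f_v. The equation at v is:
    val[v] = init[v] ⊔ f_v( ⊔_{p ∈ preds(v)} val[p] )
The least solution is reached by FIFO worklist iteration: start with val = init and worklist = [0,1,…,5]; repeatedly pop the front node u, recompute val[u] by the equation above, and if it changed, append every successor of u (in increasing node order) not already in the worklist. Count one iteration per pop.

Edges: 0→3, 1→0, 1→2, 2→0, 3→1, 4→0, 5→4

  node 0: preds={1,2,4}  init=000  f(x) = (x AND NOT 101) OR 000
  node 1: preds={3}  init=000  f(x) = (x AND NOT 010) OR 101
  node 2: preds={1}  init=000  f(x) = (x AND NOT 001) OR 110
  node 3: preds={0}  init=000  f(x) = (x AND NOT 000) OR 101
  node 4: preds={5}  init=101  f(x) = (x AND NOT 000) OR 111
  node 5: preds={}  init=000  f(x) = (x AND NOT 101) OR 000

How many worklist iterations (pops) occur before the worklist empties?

10

Iteration log — 10 steps:
  step 1. node 0  ⊔preds=101  new=000  stable
  step 2. node 1  ⊔preds=000  new=101  old=000  +wl: 0
  step 3. node 2  ⊔preds=101  new=110  old=000  +wl: 
  step 4. node 3  ⊔preds=000  new=101  old=000  +wl: 1
  step 5. node 4  ⊔preds=000  new=111  old=101  +wl: 
  step 6. node 5  ⊔preds=000  new=000  stable
  step 7. node 0  ⊔preds=111  new=010  old=000  +wl: 3
  step 8. node 1  ⊔preds=101  new=101  stable
  step 9. node 3  ⊔preds=010  new=111  old=101  +wl: 1
  step 10. node 1  ⊔preds=111  new=101  stable

Least fixpoint reached:
  node 0: 010
  node 1: 101
  node 2: 110
  node 3: 111
  node 4: 111
  node 5: 000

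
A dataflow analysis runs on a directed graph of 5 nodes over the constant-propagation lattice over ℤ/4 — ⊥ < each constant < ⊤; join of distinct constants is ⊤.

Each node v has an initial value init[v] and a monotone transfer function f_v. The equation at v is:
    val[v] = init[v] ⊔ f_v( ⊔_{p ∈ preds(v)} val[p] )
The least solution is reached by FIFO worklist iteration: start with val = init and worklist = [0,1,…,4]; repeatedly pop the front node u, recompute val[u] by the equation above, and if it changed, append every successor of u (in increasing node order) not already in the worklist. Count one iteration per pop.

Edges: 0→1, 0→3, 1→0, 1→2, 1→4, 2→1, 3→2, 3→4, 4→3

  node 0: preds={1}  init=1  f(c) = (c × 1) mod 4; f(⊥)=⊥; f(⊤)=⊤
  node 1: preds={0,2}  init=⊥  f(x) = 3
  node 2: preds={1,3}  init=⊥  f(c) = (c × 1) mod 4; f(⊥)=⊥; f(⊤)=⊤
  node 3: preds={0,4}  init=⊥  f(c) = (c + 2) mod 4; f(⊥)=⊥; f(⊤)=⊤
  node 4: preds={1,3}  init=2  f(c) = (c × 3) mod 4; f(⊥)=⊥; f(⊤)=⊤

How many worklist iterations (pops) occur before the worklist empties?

10

Iteration log — 10 steps:
  step 1. node 0  ⊔preds=⊥  new=1  stable
  step 2. node 1  ⊔preds=1  new=3  old=⊥  +wl: 0
  step 3. node 2  ⊔preds=3  new=3  old=⊥  +wl: 1
  step 4. node 3  ⊔preds=⊤  new=⊤  old=⊥  +wl: 2
  step 5. node 4  ⊔preds=⊤  new=⊤  old=2  +wl: 3
  step 6. node 0  ⊔preds=3  new=⊤  old=1  +wl: 
  step 7. node 1  ⊔preds=⊤  new=3  stable
  step 8. node 2  ⊔preds=⊤  new=⊤  old=3  +wl: 1
  step 9. node 3  ⊔preds=⊤  new=⊤  stable
  step 10. node 1  ⊔preds=⊤  new=3  stable

Least fixpoint reached:
  node 0: ⊤
  node 1: 3
  node 2: ⊤
  node 3: ⊤
  node 4: ⊤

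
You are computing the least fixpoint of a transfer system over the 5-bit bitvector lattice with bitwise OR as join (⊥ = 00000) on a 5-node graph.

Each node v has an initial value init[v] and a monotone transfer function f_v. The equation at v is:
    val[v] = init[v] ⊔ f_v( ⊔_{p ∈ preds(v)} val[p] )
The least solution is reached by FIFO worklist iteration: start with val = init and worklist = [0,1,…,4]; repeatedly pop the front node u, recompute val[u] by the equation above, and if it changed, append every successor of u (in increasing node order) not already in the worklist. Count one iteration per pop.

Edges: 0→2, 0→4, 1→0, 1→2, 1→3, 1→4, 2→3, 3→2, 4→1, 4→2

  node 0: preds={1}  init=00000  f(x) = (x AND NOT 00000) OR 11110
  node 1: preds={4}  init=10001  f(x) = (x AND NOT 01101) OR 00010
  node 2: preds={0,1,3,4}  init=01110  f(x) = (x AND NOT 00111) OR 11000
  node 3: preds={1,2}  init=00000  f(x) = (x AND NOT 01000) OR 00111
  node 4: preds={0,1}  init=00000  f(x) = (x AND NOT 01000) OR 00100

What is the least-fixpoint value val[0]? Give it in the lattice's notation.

Iteration log — 8 steps:
  step 1. node 0  ⊔preds=10001  new=11111  old=00000  +wl: 
  step 2. node 1  ⊔preds=00000  new=10011  old=10001  +wl: 0
  step 3. node 2  ⊔preds=11111  new=11110  old=01110  +wl: 
  step 4. node 3  ⊔preds=11111  new=10111  old=00000  +wl: 2
  step 5. node 4  ⊔preds=11111  new=10111  old=00000  +wl: 1
  step 6. node 0  ⊔preds=10011  new=11111  stable
  step 7. node 2  ⊔preds=11111  new=11110  stable
  step 8. node 1  ⊔preds=10111  new=10011  stable

Least fixpoint reached:
  node 0: 11111
  node 1: 10011
  node 2: 11110
  node 3: 10111
  node 4: 10111

11111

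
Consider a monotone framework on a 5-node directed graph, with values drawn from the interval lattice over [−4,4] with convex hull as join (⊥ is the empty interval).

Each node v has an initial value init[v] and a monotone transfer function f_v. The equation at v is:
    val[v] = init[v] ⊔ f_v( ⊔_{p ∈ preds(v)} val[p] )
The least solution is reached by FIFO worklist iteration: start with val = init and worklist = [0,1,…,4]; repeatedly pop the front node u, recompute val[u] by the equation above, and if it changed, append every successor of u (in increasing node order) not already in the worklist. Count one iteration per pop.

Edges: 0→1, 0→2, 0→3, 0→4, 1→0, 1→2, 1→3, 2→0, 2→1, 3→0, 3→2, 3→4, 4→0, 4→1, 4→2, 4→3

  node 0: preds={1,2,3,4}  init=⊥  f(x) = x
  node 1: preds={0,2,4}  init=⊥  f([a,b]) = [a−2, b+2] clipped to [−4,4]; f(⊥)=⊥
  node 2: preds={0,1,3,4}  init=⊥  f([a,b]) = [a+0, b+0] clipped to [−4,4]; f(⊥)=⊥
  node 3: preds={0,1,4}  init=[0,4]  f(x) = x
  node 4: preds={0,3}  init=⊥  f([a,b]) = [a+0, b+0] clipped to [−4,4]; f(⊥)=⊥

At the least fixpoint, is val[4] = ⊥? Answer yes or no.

Trace (15 dequeues):
  [1] u=0 | in [0,4] | out [0,4] | prev ⊥ | push {}
  [2] u=1 | in [0,4] | out [-2,4] | prev ⊥ | push {0}
  [3] u=2 | in [-2,4] | out [-2,4] | prev ⊥ | push {1}
  [4] u=3 | in [-2,4] | out [-2,4] | prev [0,4] | push {2}
  [5] u=4 | in [-2,4] | out [-2,4] | prev ⊥ | push {3}
  [6] u=0 | in [-2,4] | out [-2,4] | prev [0,4] | push {4}
  [7] u=1 | in [-2,4] | out [-4,4] | prev [-2,4] | push {0}
  [8] u=2 | in [-4,4] | out [-4,4] | prev [-2,4] | push {1}
  [9] u=3 | in [-4,4] | out [-4,4] | prev [-2,4] | push {2}
  [10] u=4 | in [-4,4] | out [-4,4] | prev [-2,4] | push {3}
  [11] u=0 | in [-4,4] | out [-4,4] | prev [-2,4] | push {4}
  [12] u=1 | in [-4,4] | out [-4,4] | ==
  [13] u=2 | in [-4,4] | out [-4,4] | ==
  [14] u=3 | in [-4,4] | out [-4,4] | ==
  [15] u=4 | in [-4,4] | out [-4,4] | ==

Converged values:
  [0] [-4,4]
  [1] [-4,4]
  [2] [-4,4]
  [3] [-4,4]
  [4] [-4,4]

no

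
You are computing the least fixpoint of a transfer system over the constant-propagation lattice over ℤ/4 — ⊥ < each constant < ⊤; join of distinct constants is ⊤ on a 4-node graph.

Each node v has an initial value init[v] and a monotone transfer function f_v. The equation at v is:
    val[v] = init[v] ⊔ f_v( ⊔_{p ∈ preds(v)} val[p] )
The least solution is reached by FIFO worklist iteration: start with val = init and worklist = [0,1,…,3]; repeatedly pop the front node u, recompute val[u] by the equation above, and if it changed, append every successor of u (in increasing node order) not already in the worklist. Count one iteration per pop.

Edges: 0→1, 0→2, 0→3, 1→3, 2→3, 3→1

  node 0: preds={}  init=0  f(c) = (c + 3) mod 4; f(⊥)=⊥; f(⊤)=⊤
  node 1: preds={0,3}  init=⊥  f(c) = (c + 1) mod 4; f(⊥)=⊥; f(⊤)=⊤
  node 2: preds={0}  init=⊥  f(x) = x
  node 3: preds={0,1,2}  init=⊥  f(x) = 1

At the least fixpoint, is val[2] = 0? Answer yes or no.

Iteration log — 6 steps:
  step 1. node 0  ⊔preds=⊥  new=0  stable
  step 2. node 1  ⊔preds=0  new=1  old=⊥  +wl: 
  step 3. node 2  ⊔preds=0  new=0  old=⊥  +wl: 
  step 4. node 3  ⊔preds=⊤  new=1  old=⊥  +wl: 1
  step 5. node 1  ⊔preds=⊤  new=⊤  old=1  +wl: 3
  step 6. node 3  ⊔preds=⊤  new=1  stable

Least fixpoint reached:
  node 0: 0
  node 1: ⊤
  node 2: 0
  node 3: 1

yes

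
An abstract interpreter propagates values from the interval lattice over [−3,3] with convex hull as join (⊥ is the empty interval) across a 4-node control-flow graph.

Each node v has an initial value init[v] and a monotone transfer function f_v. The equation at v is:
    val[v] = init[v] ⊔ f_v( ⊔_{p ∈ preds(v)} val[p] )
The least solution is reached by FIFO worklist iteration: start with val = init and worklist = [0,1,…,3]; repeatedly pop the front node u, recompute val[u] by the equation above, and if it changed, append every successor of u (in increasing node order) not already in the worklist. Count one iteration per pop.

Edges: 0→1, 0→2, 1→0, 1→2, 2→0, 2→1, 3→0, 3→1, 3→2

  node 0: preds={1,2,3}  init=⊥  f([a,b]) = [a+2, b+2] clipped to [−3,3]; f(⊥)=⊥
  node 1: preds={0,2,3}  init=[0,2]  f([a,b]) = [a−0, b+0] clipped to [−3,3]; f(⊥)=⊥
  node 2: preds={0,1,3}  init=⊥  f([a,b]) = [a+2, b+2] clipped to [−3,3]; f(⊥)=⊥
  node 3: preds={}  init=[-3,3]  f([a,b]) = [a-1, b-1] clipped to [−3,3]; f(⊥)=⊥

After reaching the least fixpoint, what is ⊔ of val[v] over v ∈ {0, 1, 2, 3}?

[-3,3]

Worklist (6 pops):
  #1 pop 0: in=[-3,3] → [-1,3] (was ⊥); enqueue []
  #2 pop 1: in=[-3,3] → [-3,3] (was [0,2]); enqueue [0]
  #3 pop 2: in=[-3,3] → [-1,3] (was ⊥); enqueue [1]
  #4 pop 3: in=⊥ → [-3,3] (no change)
  #5 pop 0: in=[-3,3] → [-1,3] (no change)
  #6 pop 1: in=[-3,3] → [-3,3] (no change)

Fixpoint:
  val[0] = [-1,3]
  val[1] = [-3,3]
  val[2] = [-1,3]
  val[3] = [-3,3]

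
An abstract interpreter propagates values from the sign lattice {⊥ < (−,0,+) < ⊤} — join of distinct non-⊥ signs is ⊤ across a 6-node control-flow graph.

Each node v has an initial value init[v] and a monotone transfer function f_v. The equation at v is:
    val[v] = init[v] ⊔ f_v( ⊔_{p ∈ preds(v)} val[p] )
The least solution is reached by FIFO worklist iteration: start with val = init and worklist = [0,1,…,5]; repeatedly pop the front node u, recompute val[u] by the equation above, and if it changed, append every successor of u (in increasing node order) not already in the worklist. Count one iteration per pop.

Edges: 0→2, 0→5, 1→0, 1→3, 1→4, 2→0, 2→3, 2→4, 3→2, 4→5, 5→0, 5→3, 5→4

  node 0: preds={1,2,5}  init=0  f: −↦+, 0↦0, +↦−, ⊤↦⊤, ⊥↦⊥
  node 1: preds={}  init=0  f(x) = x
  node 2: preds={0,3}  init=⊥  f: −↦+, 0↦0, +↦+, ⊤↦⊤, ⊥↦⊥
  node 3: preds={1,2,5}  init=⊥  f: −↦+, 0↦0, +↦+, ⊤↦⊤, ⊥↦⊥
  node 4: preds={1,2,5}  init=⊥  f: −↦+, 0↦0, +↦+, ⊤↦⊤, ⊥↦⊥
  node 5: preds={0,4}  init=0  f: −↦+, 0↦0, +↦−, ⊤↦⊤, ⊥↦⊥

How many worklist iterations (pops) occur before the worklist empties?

Worklist (8 pops):
  #1 pop 0: in=0 → 0 (no change)
  #2 pop 1: in=⊥ → 0 (no change)
  #3 pop 2: in=0 → 0 (was ⊥); enqueue [0]
  #4 pop 3: in=0 → 0 (was ⊥); enqueue [2]
  #5 pop 4: in=0 → 0 (was ⊥); enqueue []
  #6 pop 5: in=0 → 0 (no change)
  #7 pop 0: in=0 → 0 (no change)
  #8 pop 2: in=0 → 0 (no change)

Fixpoint:
  val[0] = 0
  val[1] = 0
  val[2] = 0
  val[3] = 0
  val[4] = 0
  val[5] = 0

8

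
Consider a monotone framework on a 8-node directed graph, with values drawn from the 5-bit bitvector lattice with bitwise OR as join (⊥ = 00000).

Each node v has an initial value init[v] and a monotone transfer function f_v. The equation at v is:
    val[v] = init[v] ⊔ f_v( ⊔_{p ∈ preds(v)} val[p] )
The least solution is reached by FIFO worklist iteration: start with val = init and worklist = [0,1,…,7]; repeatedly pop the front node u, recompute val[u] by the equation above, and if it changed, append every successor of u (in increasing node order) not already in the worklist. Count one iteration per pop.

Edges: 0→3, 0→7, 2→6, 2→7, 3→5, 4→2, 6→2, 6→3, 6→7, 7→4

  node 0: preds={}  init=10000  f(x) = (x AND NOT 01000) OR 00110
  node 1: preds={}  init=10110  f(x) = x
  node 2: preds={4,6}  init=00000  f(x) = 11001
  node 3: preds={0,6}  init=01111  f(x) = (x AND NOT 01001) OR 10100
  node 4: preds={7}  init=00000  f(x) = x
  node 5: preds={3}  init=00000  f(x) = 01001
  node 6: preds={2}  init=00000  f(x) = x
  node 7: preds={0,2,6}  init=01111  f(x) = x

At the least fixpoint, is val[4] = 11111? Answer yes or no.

Worklist (12 pops):
  #1 pop 0: in=00000 → 10110 (was 10000); enqueue []
  #2 pop 1: in=00000 → 10110 (no change)
  #3 pop 2: in=00000 → 11001 (was 00000); enqueue []
  #4 pop 3: in=10110 → 11111 (was 01111); enqueue []
  #5 pop 4: in=01111 → 01111 (was 00000); enqueue [2]
  #6 pop 5: in=11111 → 01001 (was 00000); enqueue []
  #7 pop 6: in=11001 → 11001 (was 00000); enqueue [3]
  #8 pop 7: in=11111 → 11111 (was 01111); enqueue [4]
  #9 pop 2: in=11111 → 11001 (no change)
  #10 pop 3: in=11111 → 11111 (no change)
  #11 pop 4: in=11111 → 11111 (was 01111); enqueue [2]
  #12 pop 2: in=11111 → 11001 (no change)

Fixpoint:
  val[0] = 10110
  val[1] = 10110
  val[2] = 11001
  val[3] = 11111
  val[4] = 11111
  val[5] = 01001
  val[6] = 11001
  val[7] = 11111

yes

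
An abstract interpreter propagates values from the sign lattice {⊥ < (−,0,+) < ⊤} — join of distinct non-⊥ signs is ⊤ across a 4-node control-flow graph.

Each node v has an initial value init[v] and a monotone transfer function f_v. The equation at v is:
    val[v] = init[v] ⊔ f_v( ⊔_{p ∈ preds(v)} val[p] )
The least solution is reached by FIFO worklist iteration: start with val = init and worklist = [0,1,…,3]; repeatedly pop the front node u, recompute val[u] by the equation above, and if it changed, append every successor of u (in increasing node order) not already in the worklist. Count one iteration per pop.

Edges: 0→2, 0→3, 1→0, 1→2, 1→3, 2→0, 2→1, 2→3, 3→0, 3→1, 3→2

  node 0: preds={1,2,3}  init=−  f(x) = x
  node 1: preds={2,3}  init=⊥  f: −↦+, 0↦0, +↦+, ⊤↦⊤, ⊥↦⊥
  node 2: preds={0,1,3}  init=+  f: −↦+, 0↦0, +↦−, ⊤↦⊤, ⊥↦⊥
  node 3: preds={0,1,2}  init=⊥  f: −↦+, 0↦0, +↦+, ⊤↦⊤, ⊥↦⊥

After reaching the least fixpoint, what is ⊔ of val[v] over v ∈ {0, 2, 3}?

⊤

Trace (9 dequeues):
  [1] u=0 | in + | out ⊤ | prev − | push {}
  [2] u=1 | in + | out + | prev ⊥ | push {0}
  [3] u=2 | in ⊤ | out ⊤ | prev + | push {1}
  [4] u=3 | in ⊤ | out ⊤ | prev ⊥ | push {2}
  [5] u=0 | in ⊤ | out ⊤ | ==
  [6] u=1 | in ⊤ | out ⊤ | prev + | push {0,3}
  [7] u=2 | in ⊤ | out ⊤ | ==
  [8] u=0 | in ⊤ | out ⊤ | ==
  [9] u=3 | in ⊤ | out ⊤ | ==

Converged values:
  [0] ⊤
  [1] ⊤
  [2] ⊤
  [3] ⊤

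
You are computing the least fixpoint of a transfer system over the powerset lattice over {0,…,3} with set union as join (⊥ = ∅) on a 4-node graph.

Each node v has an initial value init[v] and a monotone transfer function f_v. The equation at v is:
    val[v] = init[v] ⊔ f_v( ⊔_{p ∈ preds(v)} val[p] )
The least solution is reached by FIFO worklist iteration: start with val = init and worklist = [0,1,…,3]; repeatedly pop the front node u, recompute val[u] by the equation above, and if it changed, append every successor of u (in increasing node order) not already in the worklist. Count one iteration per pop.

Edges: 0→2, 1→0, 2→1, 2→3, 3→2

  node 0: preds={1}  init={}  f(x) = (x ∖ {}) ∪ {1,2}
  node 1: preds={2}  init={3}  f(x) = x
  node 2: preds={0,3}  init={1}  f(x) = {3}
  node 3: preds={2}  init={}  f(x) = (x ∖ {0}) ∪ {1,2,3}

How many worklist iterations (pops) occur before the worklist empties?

7

Trace (7 dequeues):
  [1] u=0 | in {3} | out {1,2,3} | prev {} | push {}
  [2] u=1 | in {1} | out {1,3} | prev {3} | push {0}
  [3] u=2 | in {1,2,3} | out {1,3} | prev {1} | push {1}
  [4] u=3 | in {1,3} | out {1,2,3} | prev {} | push {2}
  [5] u=0 | in {1,3} | out {1,2,3} | ==
  [6] u=1 | in {1,3} | out {1,3} | ==
  [7] u=2 | in {1,2,3} | out {1,3} | ==

Converged values:
  [0] {1,2,3}
  [1] {1,3}
  [2] {1,3}
  [3] {1,2,3}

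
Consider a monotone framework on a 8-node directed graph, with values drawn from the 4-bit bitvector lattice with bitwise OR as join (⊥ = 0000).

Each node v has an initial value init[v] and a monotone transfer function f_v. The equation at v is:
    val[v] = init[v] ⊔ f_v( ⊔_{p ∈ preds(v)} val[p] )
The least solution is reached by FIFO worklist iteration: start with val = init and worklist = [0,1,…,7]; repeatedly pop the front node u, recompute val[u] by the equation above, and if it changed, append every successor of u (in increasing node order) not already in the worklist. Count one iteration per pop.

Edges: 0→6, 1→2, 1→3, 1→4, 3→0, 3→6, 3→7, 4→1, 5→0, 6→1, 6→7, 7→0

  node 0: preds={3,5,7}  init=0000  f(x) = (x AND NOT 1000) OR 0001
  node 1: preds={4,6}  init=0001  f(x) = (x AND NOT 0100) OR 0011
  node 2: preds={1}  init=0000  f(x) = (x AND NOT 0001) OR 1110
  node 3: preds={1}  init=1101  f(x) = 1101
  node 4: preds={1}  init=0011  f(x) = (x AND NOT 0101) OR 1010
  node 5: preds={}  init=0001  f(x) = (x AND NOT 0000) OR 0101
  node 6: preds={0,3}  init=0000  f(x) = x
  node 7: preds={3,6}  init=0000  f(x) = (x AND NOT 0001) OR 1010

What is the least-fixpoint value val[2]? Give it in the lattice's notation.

Trace (16 dequeues):
  [1] u=0 | in 1101 | out 0101 | prev 0000 | push {}
  [2] u=1 | in 0011 | out 0011 | prev 0001 | push {}
  [3] u=2 | in 0011 | out 1110 | prev 0000 | push {}
  [4] u=3 | in 0011 | out 1101 | ==
  [5] u=4 | in 0011 | out 1011 | prev 0011 | push {1}
  [6] u=5 | in 0000 | out 0101 | prev 0001 | push {0}
  [7] u=6 | in 1101 | out 1101 | prev 0000 | push {}
  [8] u=7 | in 1101 | out 1110 | prev 0000 | push {}
  [9] u=1 | in 1111 | out 1011 | prev 0011 | push {2,3,4}
  [10] u=0 | in 1111 | out 0111 | prev 0101 | push {6}
  [11] u=2 | in 1011 | out 1110 | ==
  [12] u=3 | in 1011 | out 1101 | ==
  [13] u=4 | in 1011 | out 1011 | ==
  [14] u=6 | in 1111 | out 1111 | prev 1101 | push {1,7}
  [15] u=1 | in 1111 | out 1011 | ==
  [16] u=7 | in 1111 | out 1110 | ==

Converged values:
  [0] 0111
  [1] 1011
  [2] 1110
  [3] 1101
  [4] 1011
  [5] 0101
  [6] 1111
  [7] 1110

1110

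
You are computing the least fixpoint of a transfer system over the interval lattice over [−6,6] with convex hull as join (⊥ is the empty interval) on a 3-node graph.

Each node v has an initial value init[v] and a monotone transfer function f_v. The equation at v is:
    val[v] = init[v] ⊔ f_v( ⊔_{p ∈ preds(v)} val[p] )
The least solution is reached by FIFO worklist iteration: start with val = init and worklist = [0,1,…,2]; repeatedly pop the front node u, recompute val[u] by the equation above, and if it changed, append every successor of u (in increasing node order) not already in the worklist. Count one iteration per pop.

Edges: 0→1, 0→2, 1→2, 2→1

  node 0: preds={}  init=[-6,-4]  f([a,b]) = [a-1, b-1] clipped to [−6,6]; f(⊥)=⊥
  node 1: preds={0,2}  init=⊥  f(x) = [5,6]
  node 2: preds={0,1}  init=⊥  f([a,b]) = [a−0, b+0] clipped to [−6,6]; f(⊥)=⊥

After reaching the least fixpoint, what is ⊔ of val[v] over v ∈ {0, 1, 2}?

[-6,6]

Worklist (4 pops):
  #1 pop 0: in=⊥ → [-6,-4] (no change)
  #2 pop 1: in=[-6,-4] → [5,6] (was ⊥); enqueue []
  #3 pop 2: in=[-6,6] → [-6,6] (was ⊥); enqueue [1]
  #4 pop 1: in=[-6,6] → [5,6] (no change)

Fixpoint:
  val[0] = [-6,-4]
  val[1] = [5,6]
  val[2] = [-6,6]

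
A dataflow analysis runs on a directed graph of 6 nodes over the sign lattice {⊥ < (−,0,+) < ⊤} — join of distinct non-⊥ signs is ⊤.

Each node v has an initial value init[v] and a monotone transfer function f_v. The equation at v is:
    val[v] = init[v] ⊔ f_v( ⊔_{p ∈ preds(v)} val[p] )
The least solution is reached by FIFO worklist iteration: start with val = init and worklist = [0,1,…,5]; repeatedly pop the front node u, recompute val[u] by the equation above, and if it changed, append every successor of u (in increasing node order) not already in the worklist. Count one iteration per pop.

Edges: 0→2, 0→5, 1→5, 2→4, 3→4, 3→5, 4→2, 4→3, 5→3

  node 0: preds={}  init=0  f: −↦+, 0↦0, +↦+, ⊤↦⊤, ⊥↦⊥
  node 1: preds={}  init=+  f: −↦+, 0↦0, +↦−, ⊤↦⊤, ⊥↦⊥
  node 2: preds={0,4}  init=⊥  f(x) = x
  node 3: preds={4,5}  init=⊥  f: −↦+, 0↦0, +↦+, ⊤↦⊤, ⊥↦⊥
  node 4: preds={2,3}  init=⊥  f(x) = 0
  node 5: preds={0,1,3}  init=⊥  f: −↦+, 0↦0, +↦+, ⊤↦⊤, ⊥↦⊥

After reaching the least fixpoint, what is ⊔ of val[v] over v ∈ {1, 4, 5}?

⊤

Worklist (10 pops):
  #1 pop 0: in=⊥ → 0 (no change)
  #2 pop 1: in=⊥ → + (no change)
  #3 pop 2: in=0 → 0 (was ⊥); enqueue []
  #4 pop 3: in=⊥ → ⊥ (no change)
  #5 pop 4: in=0 → 0 (was ⊥); enqueue [2,3]
  #6 pop 5: in=⊤ → ⊤ (was ⊥); enqueue []
  #7 pop 2: in=0 → 0 (no change)
  #8 pop 3: in=⊤ → ⊤ (was ⊥); enqueue [4,5]
  #9 pop 4: in=⊤ → 0 (no change)
  #10 pop 5: in=⊤ → ⊤ (no change)

Fixpoint:
  val[0] = 0
  val[1] = +
  val[2] = 0
  val[3] = ⊤
  val[4] = 0
  val[5] = ⊤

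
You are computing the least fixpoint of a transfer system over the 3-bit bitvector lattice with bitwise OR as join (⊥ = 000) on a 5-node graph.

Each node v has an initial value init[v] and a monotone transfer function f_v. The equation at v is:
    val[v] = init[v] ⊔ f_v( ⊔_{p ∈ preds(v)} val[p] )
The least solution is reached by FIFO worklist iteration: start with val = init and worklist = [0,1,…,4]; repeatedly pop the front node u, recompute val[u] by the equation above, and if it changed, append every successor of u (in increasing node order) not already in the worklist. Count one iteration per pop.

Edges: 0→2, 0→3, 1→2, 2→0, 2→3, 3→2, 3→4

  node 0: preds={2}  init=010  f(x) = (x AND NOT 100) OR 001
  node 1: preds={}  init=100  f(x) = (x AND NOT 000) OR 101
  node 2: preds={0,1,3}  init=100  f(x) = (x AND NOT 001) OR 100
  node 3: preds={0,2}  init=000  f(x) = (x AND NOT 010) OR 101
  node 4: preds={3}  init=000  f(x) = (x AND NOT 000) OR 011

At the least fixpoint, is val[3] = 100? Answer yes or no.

no

Iteration log — 7 steps:
  step 1. node 0  ⊔preds=100  new=011  old=010  +wl: 
  step 2. node 1  ⊔preds=000  new=101  old=100  +wl: 
  step 3. node 2  ⊔preds=111  new=110  old=100  +wl: 0
  step 4. node 3  ⊔preds=111  new=101  old=000  +wl: 2
  step 5. node 4  ⊔preds=101  new=111  old=000  +wl: 
  step 6. node 0  ⊔preds=110  new=011  stable
  step 7. node 2  ⊔preds=111  new=110  stable

Least fixpoint reached:
  node 0: 011
  node 1: 101
  node 2: 110
  node 3: 101
  node 4: 111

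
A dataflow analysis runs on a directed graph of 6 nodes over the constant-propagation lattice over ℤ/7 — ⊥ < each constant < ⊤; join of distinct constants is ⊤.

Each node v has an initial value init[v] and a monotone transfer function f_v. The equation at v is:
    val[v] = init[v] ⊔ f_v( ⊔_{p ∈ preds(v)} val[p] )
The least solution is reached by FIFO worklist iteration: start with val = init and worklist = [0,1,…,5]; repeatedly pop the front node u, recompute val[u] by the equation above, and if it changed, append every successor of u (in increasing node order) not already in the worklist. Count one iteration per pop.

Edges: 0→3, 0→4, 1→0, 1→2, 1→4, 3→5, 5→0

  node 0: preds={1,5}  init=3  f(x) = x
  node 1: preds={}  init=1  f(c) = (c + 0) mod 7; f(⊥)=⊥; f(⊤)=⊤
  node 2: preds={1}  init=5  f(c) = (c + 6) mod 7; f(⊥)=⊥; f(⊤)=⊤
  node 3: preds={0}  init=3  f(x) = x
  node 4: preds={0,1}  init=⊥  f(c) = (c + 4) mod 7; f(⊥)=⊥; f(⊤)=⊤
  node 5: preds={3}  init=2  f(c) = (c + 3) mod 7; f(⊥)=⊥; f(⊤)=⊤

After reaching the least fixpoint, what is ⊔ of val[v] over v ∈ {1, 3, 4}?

⊤

Worklist (7 pops):
  #1 pop 0: in=⊤ → ⊤ (was 3); enqueue []
  #2 pop 1: in=⊥ → 1 (no change)
  #3 pop 2: in=1 → ⊤ (was 5); enqueue []
  #4 pop 3: in=⊤ → ⊤ (was 3); enqueue []
  #5 pop 4: in=⊤ → ⊤ (was ⊥); enqueue []
  #6 pop 5: in=⊤ → ⊤ (was 2); enqueue [0]
  #7 pop 0: in=⊤ → ⊤ (no change)

Fixpoint:
  val[0] = ⊤
  val[1] = 1
  val[2] = ⊤
  val[3] = ⊤
  val[4] = ⊤
  val[5] = ⊤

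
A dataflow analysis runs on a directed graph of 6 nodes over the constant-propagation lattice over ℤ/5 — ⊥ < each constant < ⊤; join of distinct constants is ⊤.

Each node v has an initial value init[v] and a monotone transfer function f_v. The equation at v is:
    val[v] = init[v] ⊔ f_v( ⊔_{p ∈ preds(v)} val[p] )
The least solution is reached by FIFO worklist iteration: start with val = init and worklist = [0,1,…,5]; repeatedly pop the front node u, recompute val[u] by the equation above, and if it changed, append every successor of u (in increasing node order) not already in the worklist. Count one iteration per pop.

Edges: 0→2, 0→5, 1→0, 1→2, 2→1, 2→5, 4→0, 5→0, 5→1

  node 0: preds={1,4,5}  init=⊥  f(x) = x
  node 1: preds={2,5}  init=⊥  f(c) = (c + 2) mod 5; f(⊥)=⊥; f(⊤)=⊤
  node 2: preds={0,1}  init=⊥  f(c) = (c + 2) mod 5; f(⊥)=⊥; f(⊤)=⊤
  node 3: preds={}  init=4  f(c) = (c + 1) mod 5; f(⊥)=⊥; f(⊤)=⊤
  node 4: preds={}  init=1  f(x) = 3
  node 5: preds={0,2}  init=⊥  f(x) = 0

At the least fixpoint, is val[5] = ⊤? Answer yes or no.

Trace (11 dequeues):
  [1] u=0 | in 1 | out 1 | prev ⊥ | push {}
  [2] u=1 | in ⊥ | out ⊥ | ==
  [3] u=2 | in 1 | out 3 | prev ⊥ | push {1}
  [4] u=3 | in ⊥ | out 4 | ==
  [5] u=4 | in ⊥ | out ⊤ | prev 1 | push {0}
  [6] u=5 | in ⊤ | out 0 | prev ⊥ | push {}
  [7] u=1 | in ⊤ | out ⊤ | prev ⊥ | push {2}
  [8] u=0 | in ⊤ | out ⊤ | prev 1 | push {5}
  [9] u=2 | in ⊤ | out ⊤ | prev 3 | push {1}
  [10] u=5 | in ⊤ | out 0 | ==
  [11] u=1 | in ⊤ | out ⊤ | ==

Converged values:
  [0] ⊤
  [1] ⊤
  [2] ⊤
  [3] 4
  [4] ⊤
  [5] 0

no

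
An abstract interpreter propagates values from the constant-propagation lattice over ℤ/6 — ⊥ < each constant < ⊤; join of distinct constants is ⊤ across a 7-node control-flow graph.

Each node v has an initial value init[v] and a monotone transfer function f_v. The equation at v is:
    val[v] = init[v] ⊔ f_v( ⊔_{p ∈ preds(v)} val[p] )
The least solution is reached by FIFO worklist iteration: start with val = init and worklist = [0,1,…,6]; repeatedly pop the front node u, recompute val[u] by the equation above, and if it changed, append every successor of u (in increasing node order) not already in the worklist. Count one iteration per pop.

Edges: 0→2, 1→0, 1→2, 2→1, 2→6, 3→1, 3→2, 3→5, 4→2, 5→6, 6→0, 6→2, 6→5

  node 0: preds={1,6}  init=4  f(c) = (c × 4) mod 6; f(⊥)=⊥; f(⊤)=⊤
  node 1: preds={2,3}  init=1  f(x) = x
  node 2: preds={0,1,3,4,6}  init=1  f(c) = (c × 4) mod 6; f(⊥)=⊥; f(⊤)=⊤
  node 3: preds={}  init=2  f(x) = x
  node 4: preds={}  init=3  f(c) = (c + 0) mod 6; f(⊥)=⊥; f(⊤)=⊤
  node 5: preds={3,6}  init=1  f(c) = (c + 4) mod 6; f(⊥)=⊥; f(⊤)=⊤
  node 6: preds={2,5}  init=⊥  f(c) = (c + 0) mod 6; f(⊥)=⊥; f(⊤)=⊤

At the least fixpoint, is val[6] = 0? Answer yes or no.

Worklist (11 pops):
  #1 pop 0: in=1 → 4 (no change)
  #2 pop 1: in=⊤ → ⊤ (was 1); enqueue [0]
  #3 pop 2: in=⊤ → ⊤ (was 1); enqueue [1]
  #4 pop 3: in=⊥ → 2 (no change)
  #5 pop 4: in=⊥ → 3 (no change)
  #6 pop 5: in=2 → ⊤ (was 1); enqueue []
  #7 pop 6: in=⊤ → ⊤ (was ⊥); enqueue [2,5]
  #8 pop 0: in=⊤ → ⊤ (was 4); enqueue []
  #9 pop 1: in=⊤ → ⊤ (no change)
  #10 pop 2: in=⊤ → ⊤ (no change)
  #11 pop 5: in=⊤ → ⊤ (no change)

Fixpoint:
  val[0] = ⊤
  val[1] = ⊤
  val[2] = ⊤
  val[3] = 2
  val[4] = 3
  val[5] = ⊤
  val[6] = ⊤

no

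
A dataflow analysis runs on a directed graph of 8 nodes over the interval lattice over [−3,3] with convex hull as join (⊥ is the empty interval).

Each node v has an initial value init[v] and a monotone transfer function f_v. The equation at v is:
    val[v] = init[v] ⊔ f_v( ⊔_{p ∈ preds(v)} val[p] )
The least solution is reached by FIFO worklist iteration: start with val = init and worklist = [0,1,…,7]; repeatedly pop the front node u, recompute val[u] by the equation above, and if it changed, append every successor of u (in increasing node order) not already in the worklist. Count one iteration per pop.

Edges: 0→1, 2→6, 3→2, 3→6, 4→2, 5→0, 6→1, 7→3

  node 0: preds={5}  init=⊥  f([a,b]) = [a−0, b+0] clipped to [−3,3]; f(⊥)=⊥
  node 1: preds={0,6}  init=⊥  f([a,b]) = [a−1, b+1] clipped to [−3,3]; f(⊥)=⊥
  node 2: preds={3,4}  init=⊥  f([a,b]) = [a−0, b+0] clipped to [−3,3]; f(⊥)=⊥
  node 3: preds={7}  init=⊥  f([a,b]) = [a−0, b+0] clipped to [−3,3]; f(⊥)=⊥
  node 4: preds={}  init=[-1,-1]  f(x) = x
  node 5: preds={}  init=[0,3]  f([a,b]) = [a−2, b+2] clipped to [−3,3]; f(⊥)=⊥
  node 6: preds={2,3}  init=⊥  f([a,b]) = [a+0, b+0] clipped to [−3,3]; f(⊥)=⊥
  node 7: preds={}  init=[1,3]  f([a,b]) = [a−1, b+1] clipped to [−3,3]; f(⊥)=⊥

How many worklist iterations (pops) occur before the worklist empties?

Iteration log — 11 steps:
  step 1. node 0  ⊔preds=[0,3]  new=[0,3]  old=⊥  +wl: 
  step 2. node 1  ⊔preds=[0,3]  new=[-1,3]  old=⊥  +wl: 
  step 3. node 2  ⊔preds=[-1,-1]  new=[-1,-1]  old=⊥  +wl: 
  step 4. node 3  ⊔preds=[1,3]  new=[1,3]  old=⊥  +wl: 2
  step 5. node 4  ⊔preds=⊥  new=[-1,-1]  stable
  step 6. node 5  ⊔preds=⊥  new=[0,3]  stable
  step 7. node 6  ⊔preds=[-1,3]  new=[-1,3]  old=⊥  +wl: 1
  step 8. node 7  ⊔preds=⊥  new=[1,3]  stable
  step 9. node 2  ⊔preds=[-1,3]  new=[-1,3]  old=[-1,-1]  +wl: 6
  step 10. node 1  ⊔preds=[-1,3]  new=[-2,3]  old=[-1,3]  +wl: 
  step 11. node 6  ⊔preds=[-1,3]  new=[-1,3]  stable

Least fixpoint reached:
  node 0: [0,3]
  node 1: [-2,3]
  node 2: [-1,3]
  node 3: [1,3]
  node 4: [-1,-1]
  node 5: [0,3]
  node 6: [-1,3]
  node 7: [1,3]

11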